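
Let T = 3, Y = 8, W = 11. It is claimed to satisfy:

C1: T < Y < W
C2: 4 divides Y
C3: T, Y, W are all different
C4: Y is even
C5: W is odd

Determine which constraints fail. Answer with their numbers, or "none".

None — every constraint holds.

C1: values 3 < 8 < 11 — satisfied.
C2: 8 / 4 = 2, so 4 divides 8 — satisfied.
C3: values 3, 8, 11 are pairwise distinct — satisfied.
C4: Y = 8 is even — satisfied.
C5: W = 11 is odd — satisfied.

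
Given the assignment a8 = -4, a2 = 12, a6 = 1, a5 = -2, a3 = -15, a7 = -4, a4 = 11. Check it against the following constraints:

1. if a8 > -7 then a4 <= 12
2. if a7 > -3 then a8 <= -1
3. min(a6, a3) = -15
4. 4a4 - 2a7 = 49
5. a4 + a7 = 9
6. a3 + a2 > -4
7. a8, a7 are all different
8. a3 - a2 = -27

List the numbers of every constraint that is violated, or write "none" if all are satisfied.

Constraints 4, 5, and 7 do not hold.

1. a8 = -4 > -7, so we need a4 ≤ 12; a4 = 11 ≤ 12 — satisfied.
2. a7 = -4, not > -3; antecedent false, conditional vacuously true — satisfied.
3. min(1, -15) = -15 — satisfied.
4. 4a4 - 2a7 = 4(11) - 2(-4) = 52, not 49 — violated.
5. a4 + a7 = 11 + (-4) = 7, not 9 — violated.
6. a3 + a2 = -15 + 12 = -3; -3 > -4 — satisfied.
7. a8 = a7 = -4, not all different — violated.
8. a3 - a2 = -15 - 12 = -27 — satisfied.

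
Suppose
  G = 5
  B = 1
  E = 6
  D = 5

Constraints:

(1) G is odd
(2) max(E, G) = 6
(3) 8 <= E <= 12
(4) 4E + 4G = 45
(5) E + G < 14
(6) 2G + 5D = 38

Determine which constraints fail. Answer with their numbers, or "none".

(1) G = 5 is odd — holds.
(2) max(6, 5) = 6 — holds.
(3) E = 6 is outside [8, 12] — fails.
(4) 4E + 4G = 4(6) + 4(5) = 44, not 45 — fails.
(5) E + G = 6 + 5 = 11; 11 < 14 — holds.
(6) 2G + 5D = 2(5) + 5(5) = 35, not 38 — fails.

Constraints 3, 4, and 6 do not hold.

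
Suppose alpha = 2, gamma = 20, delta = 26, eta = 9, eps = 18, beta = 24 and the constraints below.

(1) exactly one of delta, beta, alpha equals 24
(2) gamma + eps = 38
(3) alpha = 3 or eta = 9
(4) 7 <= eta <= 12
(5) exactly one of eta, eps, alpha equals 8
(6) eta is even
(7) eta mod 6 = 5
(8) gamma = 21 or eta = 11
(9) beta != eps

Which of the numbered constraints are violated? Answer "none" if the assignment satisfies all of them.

No — constraints 5, 6, 7, and 8 are not satisfied.

(1) delta=26, beta=24, alpha=2; 1 of them equals 24 — holds.
(2) gamma + eps = 20 + 18 = 38 — holds.
(3) alpha = 2 ≠ 3, but eta = 9 = 9 (second disjunct) — holds.
(4) eta = 9 lies in [7, 12] — holds.
(5) eta=9, eps=18, alpha=2; 0 of them equal 8, not exactly one — does not hold.
(6) eta = 9 is odd — does not hold.
(7) 9 mod 6 = 3, not 5 — does not hold.
(8) gamma = 20 ≠ 21 and eta = 9 ≠ 11; both disjuncts false — does not hold.
(9) beta = 24, eps = 18; distinct — holds.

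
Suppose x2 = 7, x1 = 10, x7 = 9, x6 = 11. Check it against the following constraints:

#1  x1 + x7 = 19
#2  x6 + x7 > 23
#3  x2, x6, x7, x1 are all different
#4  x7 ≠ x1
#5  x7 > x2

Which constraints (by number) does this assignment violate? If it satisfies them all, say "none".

#1 x1 + x7 = 10 + 9 = 19 — holds.
#2 x6 + x7 = 11 + 9 = 20; 20 ≤ 23, bound 23 not met — does not hold.
#3 values 7, 11, 9, 10 are pairwise distinct — holds.
#4 x7 = 9, x1 = 10; distinct — holds.
#5 x7 = 9, x2 = 7; 9 > 7 — holds.

No — constraint 2 is not satisfied.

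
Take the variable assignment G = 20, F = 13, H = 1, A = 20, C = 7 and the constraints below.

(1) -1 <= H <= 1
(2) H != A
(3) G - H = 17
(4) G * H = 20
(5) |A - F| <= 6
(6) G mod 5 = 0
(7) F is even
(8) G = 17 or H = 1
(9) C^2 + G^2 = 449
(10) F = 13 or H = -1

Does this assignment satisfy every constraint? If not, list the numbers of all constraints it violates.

Constraints 3, 5, and 7 do not hold.

(1) H = 1 lies in [-1, 1] — satisfied.
(2) H = 1, A = 20; distinct — satisfied.
(3) G - H = 20 - 1 = 19, not 17 — violated.
(4) G * H = 20 * 1 = 20 — satisfied.
(5) |20 - 13| = 7; 7 > 6, exceeds bound 6 — violated.
(6) 20 mod 5 = 0 — satisfied.
(7) F = 13 is odd — violated.
(8) G = 20 ≠ 17, but H = 1 = 1 (second disjunct) — satisfied.
(9) C^2 + G^2 = 7^2 + 20^2 = 49 + 400 = 449 — satisfied.
(10) F = 13 = 13 (first disjunct) — satisfied.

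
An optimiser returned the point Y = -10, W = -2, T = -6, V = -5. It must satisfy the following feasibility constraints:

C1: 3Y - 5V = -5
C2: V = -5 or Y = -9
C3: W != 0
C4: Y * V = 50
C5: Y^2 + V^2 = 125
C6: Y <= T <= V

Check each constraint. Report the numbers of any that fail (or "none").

None — every constraint holds.

C1: 3Y - 5V = 3(-10) - 5(-5) = -5 — satisfied.
C2: V = -5 = -5 (first disjunct) — satisfied.
C3: W = -2, and -2 ≠ 0 — satisfied.
C4: Y * V = -10 * (-5) = 50 — satisfied.
C5: Y^2 + V^2 = (-10)^2 + (-5)^2 = 100 + 25 = 125 — satisfied.
C6: values -10 <= -6 <= -5 — satisfied.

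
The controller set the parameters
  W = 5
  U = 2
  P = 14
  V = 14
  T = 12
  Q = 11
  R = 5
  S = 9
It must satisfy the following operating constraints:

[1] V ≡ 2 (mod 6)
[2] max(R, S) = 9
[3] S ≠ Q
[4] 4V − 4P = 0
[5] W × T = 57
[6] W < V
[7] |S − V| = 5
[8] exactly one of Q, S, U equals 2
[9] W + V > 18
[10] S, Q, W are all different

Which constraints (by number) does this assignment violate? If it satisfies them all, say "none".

[1] 14 mod 6 = 2  true
[2] max(5, 9) = 9  true
[3] S = 9, Q = 11; distinct  true
[4] 4V − 4P = 4(14) − 4(14) = 0  true
[5] W × T = 5 × 12 = 60, not 57  false
[6] W = 5, V = 14; 5 < 14  true
[7] |9 − 14| = 5  true
[8] Q=11, S=9, U=2; 1 of them equals 2  true
[9] W + V = 5 + 14 = 19; 19 > 18  true
[10] values 9, 11, 5 are pairwise distinct  true

Constraint 5 does not hold.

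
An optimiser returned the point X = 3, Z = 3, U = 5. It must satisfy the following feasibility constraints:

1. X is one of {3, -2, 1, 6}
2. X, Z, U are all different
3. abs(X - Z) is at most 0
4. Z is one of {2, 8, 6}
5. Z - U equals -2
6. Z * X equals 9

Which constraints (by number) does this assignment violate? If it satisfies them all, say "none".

Violated: 2 and 4.

1. X = 3 is in {3, -2, 1, 6} — holds.
2. X = Z = 3, not all different — fails.
3. abs(3 - 3) = 0; 0 ≤ 0 — holds.
4. Z = 3 is not in {2, 8, 6} — fails.
5. Z - U = 3 - 5 = -2 — holds.
6. Z * X = 3 * 3 = 9 — holds.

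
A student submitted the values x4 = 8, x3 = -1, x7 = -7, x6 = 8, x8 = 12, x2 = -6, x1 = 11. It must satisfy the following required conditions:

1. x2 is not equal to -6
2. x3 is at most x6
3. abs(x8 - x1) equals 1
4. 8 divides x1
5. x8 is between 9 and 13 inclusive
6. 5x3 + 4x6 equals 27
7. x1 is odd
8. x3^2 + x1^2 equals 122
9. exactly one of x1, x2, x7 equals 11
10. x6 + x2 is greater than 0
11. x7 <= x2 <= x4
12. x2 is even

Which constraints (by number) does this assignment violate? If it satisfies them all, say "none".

Violated: 1 and 4.

1. x2 = -6, but -6 is required to differ — violated.
2. x3 = -1, x6 = 8; -1 ≤ 8 — satisfied.
3. abs(12 - 11) = 1 — satisfied.
4. 11 = 8*1 + 3, so 8 does not divide 11 — violated.
5. x8 = 12 lies in [9, 13] — satisfied.
6. 5x3 + 4x6 = 5(-1) + 4(8) = 27 — satisfied.
7. x1 = 11 is odd — satisfied.
8. x3^2 + x1^2 = (-1)^2 + 11^2 = 1 + 121 = 122 — satisfied.
9. x1=11, x2=-6, x7=-7; 1 of them equals 11 — satisfied.
10. x6 + x2 = 8 + (-6) = 2; 2 > 0 — satisfied.
11. values -7 <= -6 <= 8 — satisfied.
12. x2 = -6 is even — satisfied.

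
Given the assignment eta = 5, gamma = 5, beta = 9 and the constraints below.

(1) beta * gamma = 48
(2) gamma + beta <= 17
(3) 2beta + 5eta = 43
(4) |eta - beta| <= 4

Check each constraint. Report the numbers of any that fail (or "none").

(1) beta * gamma = 9 * 5 = 45, not 48 — violated.
(2) gamma + beta = 5 + 9 = 14; 14 ≤ 17 — OK.
(3) 2beta + 5eta = 2(9) + 5(5) = 43 — OK.
(4) |5 - 9| = 4; 4 ≤ 4 — OK.

The assignment fails constraint 1.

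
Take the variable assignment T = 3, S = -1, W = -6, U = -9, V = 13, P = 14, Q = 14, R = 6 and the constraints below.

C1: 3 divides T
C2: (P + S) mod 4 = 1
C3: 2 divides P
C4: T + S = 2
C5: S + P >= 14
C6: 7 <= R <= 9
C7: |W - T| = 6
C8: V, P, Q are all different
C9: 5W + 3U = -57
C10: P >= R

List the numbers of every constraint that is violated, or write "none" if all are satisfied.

Constraints 5, 6, 7, and 8 do not hold.

C1: 3 / 3 = 1, so 3 divides 3  yes
C2: P + S = 13; 13 mod 4 = 1  yes
C3: 14 / 2 = 7, so 2 divides 14  yes
C4: T + S = 3 + (-1) = 2  yes
C5: S + P = -1 + 14 = 13; 13 < 14, bound 14 not met  no
C6: R = 6 is outside [7, 9]  no
C7: |-6 - 3| = 9, not 6  no
C8: P = Q = 14, not all different  no
C9: 5W + 3U = 5(-6) + 3(-9) = -57  yes
C10: P = 14, R = 6; 14 ≥ 6  yes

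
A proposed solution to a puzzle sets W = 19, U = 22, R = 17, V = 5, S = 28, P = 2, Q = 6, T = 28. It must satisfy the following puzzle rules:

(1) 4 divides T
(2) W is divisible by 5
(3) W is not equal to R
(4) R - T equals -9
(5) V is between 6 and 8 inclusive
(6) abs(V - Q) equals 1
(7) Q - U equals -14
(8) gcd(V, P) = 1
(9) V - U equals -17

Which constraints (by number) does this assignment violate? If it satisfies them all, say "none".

Constraints 2, 4, 5, and 7 do not hold.

(1) 28 / 4 = 7, so 4 divides 28  ✔
(2) 19 = 5*3 + 4, so 5 does not divide 19  ✘
(3) W = 19, R = 17; distinct  ✔
(4) R - T = 17 - 28 = -11, not -9  ✘
(5) V = 5 is outside [6, 8]  ✘
(6) abs(5 - 6) = 1  ✔
(7) Q - U = 6 - 22 = -16, not -14  ✘
(8) gcd(5, 2) = 1  ✔
(9) V - U = 5 - 22 = -17  ✔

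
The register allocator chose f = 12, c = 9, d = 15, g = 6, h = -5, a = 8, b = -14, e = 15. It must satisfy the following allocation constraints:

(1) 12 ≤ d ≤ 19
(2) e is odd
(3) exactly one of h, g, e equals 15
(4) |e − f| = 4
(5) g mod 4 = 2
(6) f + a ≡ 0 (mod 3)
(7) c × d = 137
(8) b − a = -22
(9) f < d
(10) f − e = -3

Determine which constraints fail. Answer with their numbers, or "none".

(1) d = 15 lies in [12, 19] — satisfied.
(2) e = 15 is odd — satisfied.
(3) h=-5, g=6, e=15; 1 of them equals 15 — satisfied.
(4) |15 − 12| = 3, not 4 — violated.
(5) 6 mod 4 = 2 — satisfied.
(6) f + a = 20; 20 mod 3 = 2, not 0 — violated.
(7) c × d = 9 × 15 = 135, not 137 — violated.
(8) b − a = -14 − 8 = -22 — satisfied.
(9) f = 12, d = 15; 12 < 15 — satisfied.
(10) f − e = 12 − 15 = -3 — satisfied.

No — constraints 4, 6, and 7 are not satisfied.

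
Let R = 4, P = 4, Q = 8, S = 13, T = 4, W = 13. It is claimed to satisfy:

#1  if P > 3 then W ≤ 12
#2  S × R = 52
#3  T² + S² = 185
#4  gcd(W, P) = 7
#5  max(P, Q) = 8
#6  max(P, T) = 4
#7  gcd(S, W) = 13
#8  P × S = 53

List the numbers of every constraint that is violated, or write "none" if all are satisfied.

Constraints 1, 4, 8 are violated.

#1 P = 4 > 3, so we need W ≤ 12; but W = 13 > 12  ✘
#2 S × R = 13 × 4 = 52  ✔
#3 T² + S² = 4² + 13² = 16 + 169 = 185  ✔
#4 gcd(13, 4) = 1, not 7  ✘
#5 max(4, 8) = 8  ✔
#6 max(4, 4) = 4  ✔
#7 gcd(13, 13) = 13  ✔
#8 P × S = 4 × 13 = 52, not 53  ✘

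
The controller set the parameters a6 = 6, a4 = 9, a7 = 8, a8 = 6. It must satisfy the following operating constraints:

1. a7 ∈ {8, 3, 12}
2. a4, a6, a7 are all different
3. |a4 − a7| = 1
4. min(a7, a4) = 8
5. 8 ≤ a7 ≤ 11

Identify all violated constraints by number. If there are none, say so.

1. a7 = 8 is in {8, 3, 12} — satisfied.
2. values 9, 6, 8 are pairwise distinct — satisfied.
3. |9 − 8| = 1 — satisfied.
4. min(8, 9) = 8 — satisfied.
5. a7 = 8 lies in [8, 11] — satisfied.

The assignment satisfies every constraint.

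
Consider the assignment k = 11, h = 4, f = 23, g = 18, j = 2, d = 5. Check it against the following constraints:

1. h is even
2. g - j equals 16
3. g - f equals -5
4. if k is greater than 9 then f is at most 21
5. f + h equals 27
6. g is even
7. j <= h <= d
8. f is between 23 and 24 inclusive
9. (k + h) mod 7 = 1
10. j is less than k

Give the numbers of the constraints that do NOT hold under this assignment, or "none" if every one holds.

Constraint 4 is violated.

1. h = 4 is even — holds.
2. g - j = 18 - 2 = 16 — holds.
3. g - f = 18 - 23 = -5 — holds.
4. k = 11 > 9, so we need f ≤ 21; but f = 23 > 21 — fails.
5. f + h = 23 + 4 = 27 — holds.
6. g = 18 is even — holds.
7. values 2 <= 4 <= 5 — holds.
8. f = 23 lies in [23, 24] — holds.
9. k + h = 15; 15 mod 7 = 1 — holds.
10. j = 2, k = 11; 2 < 11 — holds.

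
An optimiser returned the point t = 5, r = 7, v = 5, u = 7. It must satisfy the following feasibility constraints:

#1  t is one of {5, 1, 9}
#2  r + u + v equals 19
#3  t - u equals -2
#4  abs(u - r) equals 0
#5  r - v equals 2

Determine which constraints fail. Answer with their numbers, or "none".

#1 t = 5 is in {5, 1, 9} — holds.
#2 r + u + v = 7 + 7 + 5 = 19 — holds.
#3 t - u = 5 - 7 = -2 — holds.
#4 abs(7 - 7) = 0 — holds.
#5 r - v = 7 - 5 = 2 — holds.

All constraints are satisfied.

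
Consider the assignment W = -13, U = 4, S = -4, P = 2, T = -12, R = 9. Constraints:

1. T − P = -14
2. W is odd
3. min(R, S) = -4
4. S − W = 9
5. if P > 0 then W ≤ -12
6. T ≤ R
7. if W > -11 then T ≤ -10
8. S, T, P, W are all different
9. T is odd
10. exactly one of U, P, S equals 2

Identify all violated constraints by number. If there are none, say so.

1. T − P = -12 − 2 = -14 — holds.
2. W = -13 is odd — holds.
3. min(9, -4) = -4 — holds.
4. S − W = -4 − (-13) = 9 — holds.
5. P = 2 > 0, so we need W ≤ -12; W = -13 ≤ -12 — holds.
6. T = -12, R = 9; -12 ≤ 9 — holds.
7. W = -13, not > -11; antecedent false, conditional vacuously true — holds.
8. values -4, -12, 2, -13 are pairwise distinct — holds.
9. T = -12 is even — fails.
10. U=4, P=2, S=-4; 1 of them equals 2 — holds.

Violated: 9.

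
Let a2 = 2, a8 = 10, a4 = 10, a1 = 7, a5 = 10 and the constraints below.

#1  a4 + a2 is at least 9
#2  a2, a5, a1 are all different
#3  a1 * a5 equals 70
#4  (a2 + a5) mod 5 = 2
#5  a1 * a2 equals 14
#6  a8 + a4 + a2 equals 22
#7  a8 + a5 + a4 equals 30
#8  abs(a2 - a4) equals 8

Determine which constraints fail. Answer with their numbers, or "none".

#1 a4 + a2 = 10 + 2 = 12; 12 ≥ 9 — holds.
#2 values 2, 10, 7 are pairwise distinct — holds.
#3 a1 * a5 = 7 * 10 = 70 — holds.
#4 a2 + a5 = 12; 12 mod 5 = 2 — holds.
#5 a1 * a2 = 7 * 2 = 14 — holds.
#6 a8 + a4 + a2 = 10 + 10 + 2 = 22 — holds.
#7 a8 + a5 + a4 = 10 + 10 + 10 = 30 — holds.
#8 abs(2 - 10) = 8 — holds.

The assignment satisfies every constraint.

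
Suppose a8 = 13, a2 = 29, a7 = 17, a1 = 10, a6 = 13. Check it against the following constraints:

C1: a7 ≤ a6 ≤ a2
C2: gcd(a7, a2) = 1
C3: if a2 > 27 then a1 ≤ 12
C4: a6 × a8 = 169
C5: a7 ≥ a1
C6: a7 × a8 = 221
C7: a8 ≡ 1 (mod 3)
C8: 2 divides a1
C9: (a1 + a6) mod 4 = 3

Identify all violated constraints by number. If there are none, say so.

The assignment fails constraint 1.

C1: values 17, 13, 29; a7 = 17 is not ≤ a6 = 13  no
C2: gcd(17, 29) = 1  yes
C3: a2 = 29 > 27, so we need a1 ≤ 12; a1 = 10 ≤ 12  yes
C4: a6 × a8 = 13 × 13 = 169  yes
C5: a7 = 17, a1 = 10; 17 ≥ 10  yes
C6: a7 × a8 = 17 × 13 = 221  yes
C7: 13 mod 3 = 1  yes
C8: 10 / 2 = 5, so 2 divides 10  yes
C9: a1 + a6 = 23; 23 mod 4 = 3  yes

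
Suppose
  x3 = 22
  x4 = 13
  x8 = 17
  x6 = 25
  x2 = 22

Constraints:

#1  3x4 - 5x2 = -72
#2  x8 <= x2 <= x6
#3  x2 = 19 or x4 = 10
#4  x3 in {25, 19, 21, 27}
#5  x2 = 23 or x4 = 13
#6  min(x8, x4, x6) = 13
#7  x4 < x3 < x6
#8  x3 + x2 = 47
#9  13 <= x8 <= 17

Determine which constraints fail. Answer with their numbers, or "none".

The assignment fails constraints 1, 3, 4, 8.

#1 3x4 - 5x2 = 3(13) - 5(22) = -71, not -72 — violated.
#2 values 17 <= 22 <= 25 — satisfied.
#3 x2 = 22 ≠ 19 and x4 = 13 ≠ 10; both disjuncts false — violated.
#4 x3 = 22 is not in {25, 19, 21, 27} — violated.
#5 x2 = 22 ≠ 23, but x4 = 13 = 13 (second disjunct) — satisfied.
#6 min(17, 13, 25) = 13 — satisfied.
#7 values 13 < 22 < 25 — satisfied.
#8 x3 + x2 = 22 + 22 = 44, not 47 — violated.
#9 x8 = 17 lies in [13, 17] — satisfied.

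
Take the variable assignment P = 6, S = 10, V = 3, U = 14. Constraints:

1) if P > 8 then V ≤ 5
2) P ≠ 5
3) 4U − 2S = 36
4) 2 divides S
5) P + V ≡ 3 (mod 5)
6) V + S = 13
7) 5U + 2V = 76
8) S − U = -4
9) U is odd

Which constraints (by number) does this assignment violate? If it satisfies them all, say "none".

1) P = 6, not > 8; antecedent false, conditional vacuously true  holds
2) P = 6, and 6 ≠ 5  holds
3) 4U − 2S = 4(14) − 2(10) = 36  holds
4) 10 / 2 = 5, so 2 divides 10  holds
5) P + V = 9; 9 mod 5 = 4, not 3  fails
6) V + S = 3 + 10 = 13  holds
7) 5U + 2V = 5(14) + 2(3) = 76  holds
8) S − U = 10 − 14 = -4  holds
9) U = 14 is even  fails

The assignment fails constraints 5, 9.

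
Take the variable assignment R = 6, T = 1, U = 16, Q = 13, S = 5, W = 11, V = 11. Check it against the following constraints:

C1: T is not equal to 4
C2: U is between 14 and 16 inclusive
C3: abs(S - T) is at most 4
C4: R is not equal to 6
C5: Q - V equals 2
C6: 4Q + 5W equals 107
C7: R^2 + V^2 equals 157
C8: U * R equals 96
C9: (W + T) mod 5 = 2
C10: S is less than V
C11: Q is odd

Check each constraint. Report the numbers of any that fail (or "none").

Violated: 4.

C1: T = 1, and 1 ≠ 4 — holds.
C2: U = 16 lies in [14, 16] — holds.
C3: abs(5 - 1) = 4; 4 ≤ 4 — holds.
C4: R = 6, but 6 is required to differ — does not hold.
C5: Q - V = 13 - 11 = 2 — holds.
C6: 4Q + 5W = 4(13) + 5(11) = 107 — holds.
C7: R^2 + V^2 = 6^2 + 11^2 = 36 + 121 = 157 — holds.
C8: U * R = 16 * 6 = 96 — holds.
C9: W + T = 12; 12 mod 5 = 2 — holds.
C10: S = 5, V = 11; 5 < 11 — holds.
C11: Q = 13 is odd — holds.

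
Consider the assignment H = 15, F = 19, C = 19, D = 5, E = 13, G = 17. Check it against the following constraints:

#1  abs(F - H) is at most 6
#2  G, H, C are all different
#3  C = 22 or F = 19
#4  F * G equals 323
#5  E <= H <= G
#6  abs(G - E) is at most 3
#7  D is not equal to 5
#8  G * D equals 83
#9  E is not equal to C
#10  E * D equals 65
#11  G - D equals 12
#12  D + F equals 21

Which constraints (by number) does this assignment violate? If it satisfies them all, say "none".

#1 abs(19 - 15) = 4; 4 ≤ 6 — satisfied.
#2 values 17, 15, 19 are pairwise distinct — satisfied.
#3 C = 19 ≠ 22, but F = 19 = 19 (second disjunct) — satisfied.
#4 F * G = 19 * 17 = 323 — satisfied.
#5 values 13 <= 15 <= 17 — satisfied.
#6 abs(17 - 13) = 4; 4 > 3, exceeds bound 3 — violated.
#7 D = 5, but 5 is required to differ — violated.
#8 G * D = 17 * 5 = 85, not 83 — violated.
#9 E = 13, C = 19; distinct — satisfied.
#10 E * D = 13 * 5 = 65 — satisfied.
#11 G - D = 17 - 5 = 12 — satisfied.
#12 D + F = 5 + 19 = 24, not 21 — violated.

Constraints 6, 7, 8, and 12 are violated.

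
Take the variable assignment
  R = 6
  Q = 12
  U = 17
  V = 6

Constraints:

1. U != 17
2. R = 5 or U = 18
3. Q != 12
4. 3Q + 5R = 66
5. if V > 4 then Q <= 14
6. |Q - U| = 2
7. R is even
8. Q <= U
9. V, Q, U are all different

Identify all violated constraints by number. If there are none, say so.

Violated: 1, 2, 3, 6.

1. U = 17, but 17 is required to differ — fails.
2. R = 6 ≠ 5 and U = 17 ≠ 18; both disjuncts false — fails.
3. Q = 12, but 12 is required to differ — fails.
4. 3Q + 5R = 3(12) + 5(6) = 66 — holds.
5. V = 6 > 4, so we need Q ≤ 14; Q = 12 ≤ 14 — holds.
6. |12 - 17| = 5, not 2 — fails.
7. R = 6 is even — holds.
8. Q = 12, U = 17; 12 ≤ 17 — holds.
9. values 6, 12, 17 are pairwise distinct — holds.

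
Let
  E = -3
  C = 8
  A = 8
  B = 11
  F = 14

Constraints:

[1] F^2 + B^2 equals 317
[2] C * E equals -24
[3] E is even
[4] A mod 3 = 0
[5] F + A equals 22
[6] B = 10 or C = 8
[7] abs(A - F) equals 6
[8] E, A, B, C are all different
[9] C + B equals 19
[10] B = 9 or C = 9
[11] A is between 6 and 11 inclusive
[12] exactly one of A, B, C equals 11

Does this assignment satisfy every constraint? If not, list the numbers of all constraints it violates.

[1] F^2 + B^2 = 14^2 + 11^2 = 196 + 121 = 317 — holds.
[2] C * E = 8 * (-3) = -24 — holds.
[3] E = -3 is odd — fails.
[4] 8 mod 3 = 2, not 0 — fails.
[5] F + A = 14 + 8 = 22 — holds.
[6] B = 11 ≠ 10, but C = 8 = 8 (second disjunct) — holds.
[7] abs(8 - 14) = 6 — holds.
[8] A = C = 8, not all different — fails.
[9] C + B = 8 + 11 = 19 — holds.
[10] B = 11 ≠ 9 and C = 8 ≠ 9; both disjuncts false — fails.
[11] A = 8 lies in [6, 11] — holds.
[12] A=8, B=11, C=8; 1 of them equals 11 — holds.

Constraints 3, 4, 8, and 10 do not hold.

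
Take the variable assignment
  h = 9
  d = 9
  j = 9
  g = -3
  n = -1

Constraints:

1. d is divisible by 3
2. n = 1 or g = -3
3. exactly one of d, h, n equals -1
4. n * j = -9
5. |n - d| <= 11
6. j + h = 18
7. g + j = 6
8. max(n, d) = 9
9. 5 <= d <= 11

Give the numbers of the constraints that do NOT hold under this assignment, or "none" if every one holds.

1. 9 / 3 = 3, so 3 divides 9  holds
2. n = -1 ≠ 1, but g = -3 = -3 (second disjunct)  holds
3. d=9, h=9, n=-1; 1 of them equals -1  holds
4. n * j = -1 * 9 = -9  holds
5. |-1 - 9| = 10; 10 ≤ 11  holds
6. j + h = 9 + 9 = 18  holds
7. g + j = -3 + 9 = 6  holds
8. max(-1, 9) = 9  holds
9. d = 9 lies in [5, 11]  holds

No violations.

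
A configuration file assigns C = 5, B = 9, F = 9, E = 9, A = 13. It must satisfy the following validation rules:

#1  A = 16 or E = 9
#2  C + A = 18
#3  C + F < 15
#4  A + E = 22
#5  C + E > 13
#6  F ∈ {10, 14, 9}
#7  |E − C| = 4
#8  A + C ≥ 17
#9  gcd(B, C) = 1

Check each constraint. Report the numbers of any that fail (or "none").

#1 A = 13 ≠ 16, but E = 9 = 9 (second disjunct) — holds.
#2 C + A = 5 + 13 = 18 — holds.
#3 C + F = 5 + 9 = 14; 14 < 15 — holds.
#4 A + E = 13 + 9 = 22 — holds.
#5 C + E = 5 + 9 = 14; 14 > 13 — holds.
#6 F = 9 is in {10, 14, 9} — holds.
#7 |9 − 5| = 4 — holds.
#8 A + C = 13 + 5 = 18; 18 ≥ 17 — holds.
#9 gcd(9, 5) = 1 — holds.

Yes — all constraints hold.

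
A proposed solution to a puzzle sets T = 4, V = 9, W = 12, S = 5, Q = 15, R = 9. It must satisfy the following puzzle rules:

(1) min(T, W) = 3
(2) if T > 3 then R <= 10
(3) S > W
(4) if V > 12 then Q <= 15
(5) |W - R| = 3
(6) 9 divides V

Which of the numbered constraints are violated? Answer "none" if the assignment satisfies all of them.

No — constraints 1 and 3 are not satisfied.

(1) min(4, 12) = 4, not 3 — violated.
(2) T = 4 > 3, so we need R ≤ 10; R = 9 ≤ 10 — OK.
(3) S = 5, W = 12; 5 ≤ 12 (want >) — violated.
(4) V = 9, not > 12; antecedent false, conditional vacuously true — OK.
(5) |12 - 9| = 3 — OK.
(6) 9 / 9 = 1, so 9 divides 9 — OK.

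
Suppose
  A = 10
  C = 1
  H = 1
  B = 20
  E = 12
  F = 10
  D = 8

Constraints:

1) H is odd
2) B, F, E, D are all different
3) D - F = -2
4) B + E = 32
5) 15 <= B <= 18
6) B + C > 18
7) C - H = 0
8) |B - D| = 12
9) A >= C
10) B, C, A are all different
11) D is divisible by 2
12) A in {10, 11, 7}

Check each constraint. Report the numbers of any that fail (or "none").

No — constraint 5 is not satisfied.

1) H = 1 is odd  holds
2) values 20, 10, 12, 8 are pairwise distinct  holds
3) D - F = 8 - 10 = -2  holds
4) B + E = 20 + 12 = 32  holds
5) B = 20 is outside [15, 18]  fails
6) B + C = 20 + 1 = 21; 21 > 18  holds
7) C - H = 1 - 1 = 0  holds
8) |20 - 8| = 12  holds
9) A = 10, C = 1; 10 ≥ 1  holds
10) values 20, 1, 10 are pairwise distinct  holds
11) 8 / 2 = 4, so 2 divides 8  holds
12) A = 10 is in {10, 11, 7}  holds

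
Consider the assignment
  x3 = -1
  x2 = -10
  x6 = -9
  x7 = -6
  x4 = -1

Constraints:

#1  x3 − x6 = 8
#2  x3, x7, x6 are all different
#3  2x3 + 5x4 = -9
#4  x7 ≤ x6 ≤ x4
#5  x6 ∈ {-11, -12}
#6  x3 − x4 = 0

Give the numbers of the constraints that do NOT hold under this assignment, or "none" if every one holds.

#1 x3 − x6 = -1 − (-9) = 8 — holds.
#2 values -1, -6, -9 are pairwise distinct — holds.
#3 2x3 + 5x4 = 2(-1) + 5(-1) = -7, not -9 — fails.
#4 values -6, -9, -1; x7 = -6 is not ≤ x6 = -9 — fails.
#5 x6 = -9 is not in {-11, -12} — fails.
#6 x3 − x4 = -1 − (-1) = 0 — holds.

The assignment fails constraints 3, 4, 5.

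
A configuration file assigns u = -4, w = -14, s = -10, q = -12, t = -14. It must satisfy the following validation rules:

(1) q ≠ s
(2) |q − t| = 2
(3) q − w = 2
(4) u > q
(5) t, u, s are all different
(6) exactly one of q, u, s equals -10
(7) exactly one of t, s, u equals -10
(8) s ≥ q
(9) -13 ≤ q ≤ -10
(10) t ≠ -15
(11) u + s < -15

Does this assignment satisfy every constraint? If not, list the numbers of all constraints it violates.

No — constraint 11 is not satisfied.

(1) q = -12, s = -10; distinct  yes
(2) |-12 − (-14)| = 2  yes
(3) q − w = -12 − (-14) = 2  yes
(4) u = -4, q = -12; -4 > -12  yes
(5) values -14, -4, -10 are pairwise distinct  yes
(6) q=-12, u=-4, s=-10; 1 of them equals -10  yes
(7) t=-14, s=-10, u=-4; 1 of them equals -10  yes
(8) s = -10, q = -12; -10 ≥ -12  yes
(9) q = -12 lies in [-13, -10]  yes
(10) t = -14, and -14 ≠ -15  yes
(11) u + s = -4 + (-10) = -14; -14 ≥ -15, bound -15 not met  no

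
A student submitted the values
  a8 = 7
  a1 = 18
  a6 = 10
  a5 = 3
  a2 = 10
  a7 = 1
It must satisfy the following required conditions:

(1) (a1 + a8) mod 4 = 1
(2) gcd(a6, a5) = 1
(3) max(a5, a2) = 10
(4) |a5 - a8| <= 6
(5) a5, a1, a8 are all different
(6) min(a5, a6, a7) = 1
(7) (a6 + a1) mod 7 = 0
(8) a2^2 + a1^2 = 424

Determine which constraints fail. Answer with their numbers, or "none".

None — every constraint holds.

(1) a1 + a8 = 25; 25 mod 4 = 1 — holds.
(2) gcd(10, 3) = 1 — holds.
(3) max(3, 10) = 10 — holds.
(4) |3 - 7| = 4; 4 ≤ 6 — holds.
(5) values 3, 18, 7 are pairwise distinct — holds.
(6) min(3, 10, 1) = 1 — holds.
(7) a6 + a1 = 28; 28 mod 7 = 0 — holds.
(8) a2^2 + a1^2 = 10^2 + 18^2 = 100 + 324 = 424 — holds.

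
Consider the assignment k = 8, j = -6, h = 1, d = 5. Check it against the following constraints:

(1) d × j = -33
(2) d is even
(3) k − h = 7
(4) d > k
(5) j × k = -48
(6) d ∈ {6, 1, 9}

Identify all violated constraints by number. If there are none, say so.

(1) d × j = 5 × (-6) = -30, not -33  ✗
(2) d = 5 is odd  ✗
(3) k − h = 8 − 1 = 7  ✓
(4) d = 5, k = 8; 5 ≤ 8 (want >)  ✗
(5) j × k = -6 × 8 = -48  ✓
(6) d = 5 is not in {6, 1, 9}  ✗

The assignment fails constraints 1, 2, 4, 6.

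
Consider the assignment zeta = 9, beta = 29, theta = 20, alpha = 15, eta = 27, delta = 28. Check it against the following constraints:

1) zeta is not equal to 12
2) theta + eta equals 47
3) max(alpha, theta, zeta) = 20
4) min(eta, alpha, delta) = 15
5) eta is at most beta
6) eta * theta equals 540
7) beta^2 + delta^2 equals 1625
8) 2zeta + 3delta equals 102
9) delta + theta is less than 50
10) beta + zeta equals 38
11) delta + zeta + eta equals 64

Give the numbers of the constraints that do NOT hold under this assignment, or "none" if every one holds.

The assignment satisfies every constraint.

1) zeta = 9, and 9 ≠ 12  OK
2) theta + eta = 20 + 27 = 47  OK
3) max(15, 20, 9) = 20  OK
4) min(27, 15, 28) = 15  OK
5) eta = 27, beta = 29; 27 ≤ 29  OK
6) eta * theta = 27 * 20 = 540  OK
7) beta^2 + delta^2 = 29^2 + 28^2 = 841 + 784 = 1625  OK
8) 2zeta + 3delta = 2(9) + 3(28) = 102  OK
9) delta + theta = 28 + 20 = 48; 48 < 50  OK
10) beta + zeta = 29 + 9 = 38  OK
11) delta + zeta + eta = 28 + 9 + 27 = 64  OK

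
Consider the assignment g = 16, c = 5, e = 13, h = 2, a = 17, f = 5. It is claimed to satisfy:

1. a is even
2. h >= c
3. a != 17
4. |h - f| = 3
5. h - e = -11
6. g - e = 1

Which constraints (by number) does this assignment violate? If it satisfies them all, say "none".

No — constraints 1, 2, 3, 6 are not satisfied.

1. a = 17 is odd  no
2. h = 2, c = 5; 2 < 5 (want ≥)  no
3. a = 17, but 17 is required to differ  no
4. |2 - 5| = 3  yes
5. h - e = 2 - 13 = -11  yes
6. g - e = 16 - 13 = 3, not 1  no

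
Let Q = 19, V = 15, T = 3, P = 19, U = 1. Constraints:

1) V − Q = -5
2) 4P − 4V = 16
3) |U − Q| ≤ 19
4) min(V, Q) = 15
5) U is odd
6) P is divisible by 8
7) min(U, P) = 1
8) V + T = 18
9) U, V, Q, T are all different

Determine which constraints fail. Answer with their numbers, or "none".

Constraints 1 and 6 do not hold.

1) V − Q = 15 − 19 = -4, not -5  no
2) 4P − 4V = 4(19) − 4(15) = 16  yes
3) |1 − 19| = 18; 18 ≤ 19  yes
4) min(15, 19) = 15  yes
5) U = 1 is odd  yes
6) 19 = 8×2 + 3, so 8 does not divide 19  no
7) min(1, 19) = 1  yes
8) V + T = 15 + 3 = 18  yes
9) values 1, 15, 19, 3 are pairwise distinct  yes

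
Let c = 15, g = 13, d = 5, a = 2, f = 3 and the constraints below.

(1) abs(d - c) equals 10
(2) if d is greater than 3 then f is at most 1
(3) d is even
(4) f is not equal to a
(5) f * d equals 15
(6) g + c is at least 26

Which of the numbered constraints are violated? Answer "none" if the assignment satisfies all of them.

Violated: 2 and 3.

(1) abs(5 - 15) = 10 — OK.
(2) d = 5 > 3, so we need f ≤ 1; but f = 3 > 1 — violated.
(3) d = 5 is odd — violated.
(4) f = 3, a = 2; distinct — OK.
(5) f * d = 3 * 5 = 15 — OK.
(6) g + c = 13 + 15 = 28; 28 ≥ 26 — OK.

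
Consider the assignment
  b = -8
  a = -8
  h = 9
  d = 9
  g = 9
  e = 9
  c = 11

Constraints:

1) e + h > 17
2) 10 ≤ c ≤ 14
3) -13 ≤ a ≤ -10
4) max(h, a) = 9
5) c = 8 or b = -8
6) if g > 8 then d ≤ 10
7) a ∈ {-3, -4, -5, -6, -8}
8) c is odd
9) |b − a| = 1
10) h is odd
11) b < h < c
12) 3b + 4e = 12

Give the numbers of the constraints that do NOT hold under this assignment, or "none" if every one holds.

1) e + h = 9 + 9 = 18; 18 > 17  ✓
2) c = 11 lies in [10, 14]  ✓
3) a = -8 is outside [-13, -10]  ✗
4) max(9, -8) = 9  ✓
5) c = 11 ≠ 8, but b = -8 = -8 (second disjunct)  ✓
6) g = 9 > 8, so we need d ≤ 10; d = 9 ≤ 10  ✓
7) a = -8 is in {-3, -4, -5, -6, -8}  ✓
8) c = 11 is odd  ✓
9) |-8 − (-8)| = 0, not 1  ✗
10) h = 9 is odd  ✓
11) values -8 < 9 < 11  ✓
12) 3b + 4e = 3(-8) + 4(9) = 12  ✓

Constraints 3 and 9 do not hold.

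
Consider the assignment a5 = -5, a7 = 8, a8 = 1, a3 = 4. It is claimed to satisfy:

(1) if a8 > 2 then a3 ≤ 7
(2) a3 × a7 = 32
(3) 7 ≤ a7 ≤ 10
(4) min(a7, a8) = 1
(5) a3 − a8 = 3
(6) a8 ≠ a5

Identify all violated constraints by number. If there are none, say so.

No violations.

(1) a8 = 1, not > 2; antecedent false, conditional vacuously true — holds.
(2) a3 × a7 = 4 × 8 = 32 — holds.
(3) a7 = 8 lies in [7, 10] — holds.
(4) min(8, 1) = 1 — holds.
(5) a3 − a8 = 4 − 1 = 3 — holds.
(6) a8 = 1, a5 = -5; distinct — holds.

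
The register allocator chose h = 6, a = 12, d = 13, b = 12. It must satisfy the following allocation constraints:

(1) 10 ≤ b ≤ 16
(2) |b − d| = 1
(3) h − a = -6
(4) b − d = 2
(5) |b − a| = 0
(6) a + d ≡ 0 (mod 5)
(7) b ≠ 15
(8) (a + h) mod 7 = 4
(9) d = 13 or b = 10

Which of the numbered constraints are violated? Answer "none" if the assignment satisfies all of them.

The assignment fails constraint 4.

(1) b = 12 lies in [10, 16]  yes
(2) |12 − 13| = 1  yes
(3) h − a = 6 − 12 = -6  yes
(4) b − d = 12 − 13 = -1, not 2  no
(5) |12 − 12| = 0  yes
(6) a + d = 25; 25 mod 5 = 0  yes
(7) b = 12, and 12 ≠ 15  yes
(8) a + h = 18; 18 mod 7 = 4  yes
(9) d = 13 = 13 (first disjunct)  yes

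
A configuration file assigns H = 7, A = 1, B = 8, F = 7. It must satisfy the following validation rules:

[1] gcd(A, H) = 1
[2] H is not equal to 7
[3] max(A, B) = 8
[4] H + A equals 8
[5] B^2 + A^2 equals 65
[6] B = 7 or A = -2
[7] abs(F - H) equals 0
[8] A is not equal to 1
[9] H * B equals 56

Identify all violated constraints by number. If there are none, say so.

[1] gcd(1, 7) = 1  yes
[2] H = 7, but 7 is required to differ  no
[3] max(1, 8) = 8  yes
[4] H + A = 7 + 1 = 8  yes
[5] B^2 + A^2 = 8^2 + 1^2 = 64 + 1 = 65  yes
[6] B = 8 ≠ 7 and A = 1 ≠ -2; both disjuncts false  no
[7] abs(7 - 7) = 0  yes
[8] A = 1, but 1 is required to differ  no
[9] H * B = 7 * 8 = 56  yes

The assignment fails constraints 2, 6, and 8.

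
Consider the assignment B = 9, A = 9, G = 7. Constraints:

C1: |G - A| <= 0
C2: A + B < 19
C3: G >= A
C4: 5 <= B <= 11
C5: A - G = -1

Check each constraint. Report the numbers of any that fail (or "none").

C1: |7 - 9| = 2; 2 > 0, exceeds bound 0 — does not hold.
C2: A + B = 9 + 9 = 18; 18 < 19 — holds.
C3: G = 7, A = 9; 7 < 9 (want ≥) — does not hold.
C4: B = 9 lies in [5, 11] — holds.
C5: A - G = 9 - 7 = 2, not -1 — does not hold.

The assignment fails constraints 1, 3, 5.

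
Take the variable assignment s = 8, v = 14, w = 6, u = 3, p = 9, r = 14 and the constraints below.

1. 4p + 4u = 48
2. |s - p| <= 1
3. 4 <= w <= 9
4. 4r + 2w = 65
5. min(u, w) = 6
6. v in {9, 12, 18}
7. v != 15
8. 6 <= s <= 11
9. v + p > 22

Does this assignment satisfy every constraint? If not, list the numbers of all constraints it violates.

The assignment fails constraints 4, 5, and 6.

1. 4p + 4u = 4(9) + 4(3) = 48 — holds.
2. |8 - 9| = 1; 1 ≤ 1 — holds.
3. w = 6 lies in [4, 9] — holds.
4. 4r + 2w = 4(14) + 2(6) = 68, not 65 — does not hold.
5. min(3, 6) = 3, not 6 — does not hold.
6. v = 14 is not in {9, 12, 18} — does not hold.
7. v = 14, and 14 ≠ 15 — holds.
8. s = 8 lies in [6, 11] — holds.
9. v + p = 14 + 9 = 23; 23 > 22 — holds.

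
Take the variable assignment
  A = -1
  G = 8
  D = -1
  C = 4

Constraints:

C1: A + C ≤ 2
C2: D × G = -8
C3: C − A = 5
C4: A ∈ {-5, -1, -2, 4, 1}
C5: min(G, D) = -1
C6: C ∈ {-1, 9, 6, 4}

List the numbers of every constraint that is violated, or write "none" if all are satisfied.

Violated: 1.

C1: A + C = -1 + 4 = 3; 3 > 2, bound 2 not met — violated.
C2: D × G = -1 × 8 = -8 — OK.
C3: C − A = 4 − (-1) = 5 — OK.
C4: A = -1 is in {-5, -1, -2, 4, 1} — OK.
C5: min(8, -1) = -1 — OK.
C6: C = 4 is in {-1, 9, 6, 4} — OK.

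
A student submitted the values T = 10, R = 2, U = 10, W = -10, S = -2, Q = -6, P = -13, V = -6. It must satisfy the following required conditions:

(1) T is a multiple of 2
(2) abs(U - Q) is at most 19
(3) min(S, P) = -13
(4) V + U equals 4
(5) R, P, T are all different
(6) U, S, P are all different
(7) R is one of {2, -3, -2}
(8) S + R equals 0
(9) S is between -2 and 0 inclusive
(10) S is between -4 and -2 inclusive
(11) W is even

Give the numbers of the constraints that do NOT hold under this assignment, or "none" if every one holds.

No violations.

(1) 10 / 2 = 5, so 2 divides 10 — holds.
(2) abs(10 - (-6)) = 16; 16 ≤ 19 — holds.
(3) min(-2, -13) = -13 — holds.
(4) V + U = -6 + 10 = 4 — holds.
(5) values 2, -13, 10 are pairwise distinct — holds.
(6) values 10, -2, -13 are pairwise distinct — holds.
(7) R = 2 is in {2, -3, -2} — holds.
(8) S + R = -2 + 2 = 0 — holds.
(9) S = -2 lies in [-2, 0] — holds.
(10) S = -2 lies in [-4, -2] — holds.
(11) W = -10 is even — holds.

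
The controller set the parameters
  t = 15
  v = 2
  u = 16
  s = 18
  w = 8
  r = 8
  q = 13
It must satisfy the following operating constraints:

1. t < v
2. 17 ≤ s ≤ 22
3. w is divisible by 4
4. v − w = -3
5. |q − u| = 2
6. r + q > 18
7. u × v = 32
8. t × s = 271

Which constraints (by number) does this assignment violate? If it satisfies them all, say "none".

1. t = 15, v = 2; 15 ≥ 2 (want <)  no
2. s = 18 lies in [17, 22]  yes
3. 8 / 4 = 2, so 4 divides 8  yes
4. v − w = 2 − 8 = -6, not -3  no
5. |13 − 16| = 3, not 2  no
6. r + q = 8 + 13 = 21; 21 > 18  yes
7. u × v = 16 × 2 = 32  yes
8. t × s = 15 × 18 = 270, not 271  no

Constraints 1, 4, 5, 8 do not hold.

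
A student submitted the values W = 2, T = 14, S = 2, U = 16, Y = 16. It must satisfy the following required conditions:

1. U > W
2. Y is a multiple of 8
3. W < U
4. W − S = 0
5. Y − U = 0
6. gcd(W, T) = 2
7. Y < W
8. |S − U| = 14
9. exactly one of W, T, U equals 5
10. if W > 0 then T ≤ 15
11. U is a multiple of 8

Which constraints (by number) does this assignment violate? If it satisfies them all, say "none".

Constraints 7, 9 are violated.

1. U = 16, W = 2; 16 > 2  true
2. 16 / 8 = 2, so 8 divides 16  true
3. W = 2, U = 16; 2 < 16  true
4. W − S = 2 − 2 = 0  true
5. Y − U = 16 − 16 = 0  true
6. gcd(2, 14) = 2  true
7. Y = 16, W = 2; 16 ≥ 2 (want <)  false
8. |2 − 16| = 14  true
9. W=2, T=14, U=16; 0 of them equal 5, not exactly one  false
10. W = 2 > 0, so we need T ≤ 15; T = 14 ≤ 15  true
11. 16 / 8 = 2, so 8 divides 16  true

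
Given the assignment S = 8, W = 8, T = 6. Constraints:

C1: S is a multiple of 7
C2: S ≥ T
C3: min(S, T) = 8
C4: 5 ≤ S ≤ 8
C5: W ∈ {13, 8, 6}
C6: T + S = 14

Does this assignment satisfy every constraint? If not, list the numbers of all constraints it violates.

C1: 8 = 7×1 + 1, so 7 does not divide 8 — violated.
C2: S = 8, T = 6; 8 ≥ 6 — satisfied.
C3: min(8, 6) = 6, not 8 — violated.
C4: S = 8 lies in [5, 8] — satisfied.
C5: W = 8 is in {13, 8, 6} — satisfied.
C6: T + S = 6 + 8 = 14 — satisfied.

Violated: 1 and 3.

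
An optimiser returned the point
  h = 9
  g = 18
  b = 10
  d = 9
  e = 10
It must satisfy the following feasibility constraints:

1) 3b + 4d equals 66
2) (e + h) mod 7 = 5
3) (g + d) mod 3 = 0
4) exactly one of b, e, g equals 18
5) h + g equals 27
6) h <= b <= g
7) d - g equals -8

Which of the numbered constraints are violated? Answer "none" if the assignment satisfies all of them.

Constraint 7 is violated.

1) 3b + 4d = 3(10) + 4(9) = 66 — holds.
2) e + h = 19; 19 mod 7 = 5 — holds.
3) g + d = 27; 27 mod 3 = 0 — holds.
4) b=10, e=10, g=18; 1 of them equals 18 — holds.
5) h + g = 9 + 18 = 27 — holds.
6) values 9 <= 10 <= 18 — holds.
7) d - g = 9 - 18 = -9, not -8 — does not hold.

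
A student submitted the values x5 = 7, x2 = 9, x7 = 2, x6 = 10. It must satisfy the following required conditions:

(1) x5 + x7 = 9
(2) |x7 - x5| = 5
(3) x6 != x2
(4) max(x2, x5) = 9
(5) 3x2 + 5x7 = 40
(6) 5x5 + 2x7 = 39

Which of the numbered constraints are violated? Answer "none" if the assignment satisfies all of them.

Violated: 5.

(1) x5 + x7 = 7 + 2 = 9  holds
(2) |2 - 7| = 5  holds
(3) x6 = 10, x2 = 9; distinct  holds
(4) max(9, 7) = 9  holds
(5) 3x2 + 5x7 = 3(9) + 5(2) = 37, not 40  fails
(6) 5x5 + 2x7 = 5(7) + 2(2) = 39  holds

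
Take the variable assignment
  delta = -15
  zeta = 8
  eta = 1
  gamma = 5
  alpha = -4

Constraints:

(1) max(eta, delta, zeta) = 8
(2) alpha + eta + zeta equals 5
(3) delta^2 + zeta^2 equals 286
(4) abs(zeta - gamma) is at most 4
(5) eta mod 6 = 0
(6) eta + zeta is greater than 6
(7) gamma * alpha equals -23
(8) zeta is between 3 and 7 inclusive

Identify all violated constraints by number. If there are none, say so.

Constraints 3, 5, 7, and 8 are violated.

(1) max(1, -15, 8) = 8  true
(2) alpha + eta + zeta = -4 + 1 + 8 = 5  true
(3) delta^2 + zeta^2 = (-15)^2 + 8^2 = 225 + 64 = 289, not 286  false
(4) abs(8 - 5) = 3; 3 ≤ 4  true
(5) 1 mod 6 = 1, not 0  false
(6) eta + zeta = 1 + 8 = 9; 9 > 6  true
(7) gamma * alpha = 5 * (-4) = -20, not -23  false
(8) zeta = 8 is outside [3, 7]  false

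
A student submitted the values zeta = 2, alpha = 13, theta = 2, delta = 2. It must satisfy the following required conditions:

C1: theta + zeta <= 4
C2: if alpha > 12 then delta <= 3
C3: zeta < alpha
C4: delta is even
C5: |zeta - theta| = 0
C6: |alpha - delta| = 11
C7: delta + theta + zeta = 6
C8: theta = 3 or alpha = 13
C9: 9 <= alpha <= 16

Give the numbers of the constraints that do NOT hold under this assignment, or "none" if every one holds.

All constraints are satisfied.

C1: theta + zeta = 2 + 2 = 4; 4 ≤ 4 — holds.
C2: alpha = 13 > 12, so we need delta ≤ 3; delta = 2 ≤ 3 — holds.
C3: zeta = 2, alpha = 13; 2 < 13 — holds.
C4: delta = 2 is even — holds.
C5: |2 - 2| = 0 — holds.
C6: |13 - 2| = 11 — holds.
C7: delta + theta + zeta = 2 + 2 + 2 = 6 — holds.
C8: theta = 2 ≠ 3, but alpha = 13 = 13 (second disjunct) — holds.
C9: alpha = 13 lies in [9, 16] — holds.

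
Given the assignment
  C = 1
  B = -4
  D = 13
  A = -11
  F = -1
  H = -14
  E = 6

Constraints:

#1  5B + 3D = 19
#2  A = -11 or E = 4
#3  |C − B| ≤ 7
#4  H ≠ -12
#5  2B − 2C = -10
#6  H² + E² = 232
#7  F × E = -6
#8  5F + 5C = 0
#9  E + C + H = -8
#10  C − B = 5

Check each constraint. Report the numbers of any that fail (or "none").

The assignment fails constraint 9.

#1 5B + 3D = 5(-4) + 3(13) = 19 — OK.
#2 A = -11 = -11 (first disjunct) — OK.
#3 |1 − (-4)| = 5; 5 ≤ 7 — OK.
#4 H = -14, and -14 ≠ -12 — OK.
#5 2B − 2C = 2(-4) − 2(1) = -10 — OK.
#6 H² + E² = (-14)² + 6² = 196 + 36 = 232 — OK.
#7 F × E = -1 × 6 = -6 — OK.
#8 5F + 5C = 5(-1) + 5(1) = 0 — OK.
#9 E + C + H = 6 + 1 + (-14) = -7, not -8 — violated.
#10 C − B = 1 − (-4) = 5 — OK.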